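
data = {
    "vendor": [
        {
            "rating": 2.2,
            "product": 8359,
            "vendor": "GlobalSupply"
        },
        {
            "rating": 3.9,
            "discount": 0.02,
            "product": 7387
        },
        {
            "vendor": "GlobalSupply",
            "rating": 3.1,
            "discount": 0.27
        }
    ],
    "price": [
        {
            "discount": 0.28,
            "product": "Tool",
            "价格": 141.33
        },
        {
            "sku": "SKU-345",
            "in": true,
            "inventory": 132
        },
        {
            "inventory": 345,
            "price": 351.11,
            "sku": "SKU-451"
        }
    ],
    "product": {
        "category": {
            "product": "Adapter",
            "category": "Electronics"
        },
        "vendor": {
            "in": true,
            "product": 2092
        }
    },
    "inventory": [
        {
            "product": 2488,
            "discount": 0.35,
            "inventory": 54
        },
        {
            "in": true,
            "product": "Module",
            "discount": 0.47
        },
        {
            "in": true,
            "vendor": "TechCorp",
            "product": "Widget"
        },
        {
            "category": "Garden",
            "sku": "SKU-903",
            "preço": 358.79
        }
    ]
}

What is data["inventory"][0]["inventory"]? 54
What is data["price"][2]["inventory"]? 345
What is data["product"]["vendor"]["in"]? True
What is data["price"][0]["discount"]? 0.28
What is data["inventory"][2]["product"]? "Widget"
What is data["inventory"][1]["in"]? True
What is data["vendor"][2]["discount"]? 0.27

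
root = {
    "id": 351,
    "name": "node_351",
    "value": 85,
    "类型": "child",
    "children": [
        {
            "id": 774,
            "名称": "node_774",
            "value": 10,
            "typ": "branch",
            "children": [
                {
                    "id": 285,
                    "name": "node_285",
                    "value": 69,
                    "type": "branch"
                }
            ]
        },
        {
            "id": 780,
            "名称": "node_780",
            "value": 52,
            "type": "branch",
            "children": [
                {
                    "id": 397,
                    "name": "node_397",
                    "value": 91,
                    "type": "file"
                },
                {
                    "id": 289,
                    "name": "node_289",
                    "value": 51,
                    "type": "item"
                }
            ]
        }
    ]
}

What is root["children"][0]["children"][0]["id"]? 285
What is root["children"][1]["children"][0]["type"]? "file"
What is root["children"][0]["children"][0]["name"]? "node_285"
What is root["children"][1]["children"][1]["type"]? "item"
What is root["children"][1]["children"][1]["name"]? "node_289"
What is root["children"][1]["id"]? 780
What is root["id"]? 351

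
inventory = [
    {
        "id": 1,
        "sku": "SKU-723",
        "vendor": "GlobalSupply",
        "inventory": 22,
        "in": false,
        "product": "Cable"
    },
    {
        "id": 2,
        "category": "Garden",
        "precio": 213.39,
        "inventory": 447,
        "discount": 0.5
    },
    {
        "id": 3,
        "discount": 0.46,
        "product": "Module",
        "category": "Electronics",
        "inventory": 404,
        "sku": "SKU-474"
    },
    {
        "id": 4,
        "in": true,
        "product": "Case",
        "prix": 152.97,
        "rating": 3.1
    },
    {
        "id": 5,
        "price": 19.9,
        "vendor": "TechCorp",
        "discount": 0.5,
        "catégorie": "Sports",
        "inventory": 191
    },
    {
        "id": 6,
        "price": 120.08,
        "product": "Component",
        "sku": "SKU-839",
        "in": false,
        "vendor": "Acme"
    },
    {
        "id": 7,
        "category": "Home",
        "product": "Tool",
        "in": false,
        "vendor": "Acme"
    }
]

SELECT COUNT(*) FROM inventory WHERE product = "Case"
1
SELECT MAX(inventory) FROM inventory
447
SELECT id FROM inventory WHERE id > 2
[3, 4, 5, 6, 7]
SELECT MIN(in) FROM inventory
False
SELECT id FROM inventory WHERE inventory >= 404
[2, 3]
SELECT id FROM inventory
[1, 2, 3, 4, 5, 6, 7]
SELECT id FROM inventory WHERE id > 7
[]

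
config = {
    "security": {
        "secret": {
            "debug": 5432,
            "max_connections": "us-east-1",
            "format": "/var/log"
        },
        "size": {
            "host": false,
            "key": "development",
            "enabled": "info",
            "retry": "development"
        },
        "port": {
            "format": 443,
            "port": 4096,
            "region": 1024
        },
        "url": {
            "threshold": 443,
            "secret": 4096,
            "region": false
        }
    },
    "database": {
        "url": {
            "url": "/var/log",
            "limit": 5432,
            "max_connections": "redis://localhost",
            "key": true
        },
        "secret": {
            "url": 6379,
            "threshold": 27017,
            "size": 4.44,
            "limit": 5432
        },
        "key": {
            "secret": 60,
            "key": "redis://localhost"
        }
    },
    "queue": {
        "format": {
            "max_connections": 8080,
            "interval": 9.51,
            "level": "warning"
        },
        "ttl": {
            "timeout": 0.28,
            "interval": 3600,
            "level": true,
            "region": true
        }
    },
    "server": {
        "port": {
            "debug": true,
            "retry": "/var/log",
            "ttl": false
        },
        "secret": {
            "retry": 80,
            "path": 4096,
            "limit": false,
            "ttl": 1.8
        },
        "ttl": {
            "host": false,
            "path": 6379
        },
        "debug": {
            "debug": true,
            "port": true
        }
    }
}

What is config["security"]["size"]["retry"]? "development"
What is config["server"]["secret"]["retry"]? 80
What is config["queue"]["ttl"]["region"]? True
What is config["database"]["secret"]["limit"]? 5432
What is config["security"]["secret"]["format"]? "/var/log"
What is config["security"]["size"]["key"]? "development"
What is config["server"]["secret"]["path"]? 4096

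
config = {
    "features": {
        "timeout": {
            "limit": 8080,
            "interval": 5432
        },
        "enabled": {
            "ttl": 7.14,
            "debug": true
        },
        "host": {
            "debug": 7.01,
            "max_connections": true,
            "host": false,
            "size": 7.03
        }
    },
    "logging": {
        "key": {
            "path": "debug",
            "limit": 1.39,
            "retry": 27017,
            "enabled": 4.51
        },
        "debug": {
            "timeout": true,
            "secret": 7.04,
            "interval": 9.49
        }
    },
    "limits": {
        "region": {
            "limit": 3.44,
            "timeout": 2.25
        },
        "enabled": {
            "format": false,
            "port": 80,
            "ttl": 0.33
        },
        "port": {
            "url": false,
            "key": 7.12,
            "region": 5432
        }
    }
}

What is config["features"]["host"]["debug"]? 7.01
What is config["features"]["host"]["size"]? 7.03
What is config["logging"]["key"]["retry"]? 27017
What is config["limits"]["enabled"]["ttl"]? 0.33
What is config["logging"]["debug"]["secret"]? 7.04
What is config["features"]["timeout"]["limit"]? 8080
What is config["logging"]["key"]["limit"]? 1.39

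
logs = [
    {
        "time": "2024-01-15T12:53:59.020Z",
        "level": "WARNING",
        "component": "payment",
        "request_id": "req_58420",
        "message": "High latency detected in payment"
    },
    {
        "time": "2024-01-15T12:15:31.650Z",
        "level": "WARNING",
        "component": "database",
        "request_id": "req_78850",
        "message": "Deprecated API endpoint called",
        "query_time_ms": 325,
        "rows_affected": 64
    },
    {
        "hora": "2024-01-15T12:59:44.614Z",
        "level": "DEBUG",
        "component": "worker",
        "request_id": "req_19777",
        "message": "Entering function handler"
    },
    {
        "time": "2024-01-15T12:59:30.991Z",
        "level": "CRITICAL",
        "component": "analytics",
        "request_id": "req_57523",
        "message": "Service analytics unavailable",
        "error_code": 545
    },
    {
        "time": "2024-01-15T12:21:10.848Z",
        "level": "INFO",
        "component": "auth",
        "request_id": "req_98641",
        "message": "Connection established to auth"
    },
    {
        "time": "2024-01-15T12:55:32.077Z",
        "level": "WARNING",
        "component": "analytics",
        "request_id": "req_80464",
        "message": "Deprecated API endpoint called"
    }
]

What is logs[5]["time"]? "2024-01-15T12:55:32.077Z"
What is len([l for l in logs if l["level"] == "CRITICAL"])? 1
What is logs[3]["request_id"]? "req_57523"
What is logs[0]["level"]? "WARNING"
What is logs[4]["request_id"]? "req_98641"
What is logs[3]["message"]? "Service analytics unavailable"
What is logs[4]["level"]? "INFO"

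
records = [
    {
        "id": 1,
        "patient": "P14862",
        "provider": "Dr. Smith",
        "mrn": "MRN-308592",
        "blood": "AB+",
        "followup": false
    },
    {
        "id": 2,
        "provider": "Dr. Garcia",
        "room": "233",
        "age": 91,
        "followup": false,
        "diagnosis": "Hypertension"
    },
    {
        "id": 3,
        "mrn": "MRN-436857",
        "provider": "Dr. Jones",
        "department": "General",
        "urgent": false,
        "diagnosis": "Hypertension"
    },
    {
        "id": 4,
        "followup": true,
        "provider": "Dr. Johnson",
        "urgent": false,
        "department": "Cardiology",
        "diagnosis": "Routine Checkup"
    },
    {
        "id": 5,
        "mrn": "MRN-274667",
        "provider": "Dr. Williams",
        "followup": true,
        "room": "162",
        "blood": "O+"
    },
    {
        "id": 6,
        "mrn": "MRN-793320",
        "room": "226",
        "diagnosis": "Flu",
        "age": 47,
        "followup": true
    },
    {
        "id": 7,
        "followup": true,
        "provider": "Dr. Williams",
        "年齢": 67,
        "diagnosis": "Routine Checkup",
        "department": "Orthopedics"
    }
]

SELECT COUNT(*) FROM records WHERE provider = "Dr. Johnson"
1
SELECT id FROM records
[1, 2, 3, 4, 5, 6, 7]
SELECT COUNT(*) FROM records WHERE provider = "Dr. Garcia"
1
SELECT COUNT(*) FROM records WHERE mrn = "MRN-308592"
1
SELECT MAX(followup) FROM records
True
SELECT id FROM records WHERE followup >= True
[4, 5, 6, 7]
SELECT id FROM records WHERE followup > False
[4, 5, 6, 7]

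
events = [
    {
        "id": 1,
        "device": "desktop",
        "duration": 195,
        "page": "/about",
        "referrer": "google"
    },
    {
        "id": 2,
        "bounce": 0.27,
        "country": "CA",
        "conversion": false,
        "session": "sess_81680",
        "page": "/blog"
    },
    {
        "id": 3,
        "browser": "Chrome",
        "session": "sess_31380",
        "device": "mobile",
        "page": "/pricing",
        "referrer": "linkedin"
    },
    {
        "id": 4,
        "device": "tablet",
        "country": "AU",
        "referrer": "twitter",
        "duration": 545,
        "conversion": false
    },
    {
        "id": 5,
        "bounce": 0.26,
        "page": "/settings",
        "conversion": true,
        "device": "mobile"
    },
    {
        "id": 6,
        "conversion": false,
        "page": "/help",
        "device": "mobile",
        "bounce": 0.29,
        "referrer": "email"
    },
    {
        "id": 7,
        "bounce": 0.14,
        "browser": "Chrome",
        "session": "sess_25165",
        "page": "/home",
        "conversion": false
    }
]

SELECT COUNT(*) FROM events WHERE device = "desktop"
1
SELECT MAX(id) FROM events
7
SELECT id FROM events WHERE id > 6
[7]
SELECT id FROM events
[1, 2, 3, 4, 5, 6, 7]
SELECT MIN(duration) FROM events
195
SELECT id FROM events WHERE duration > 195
[4]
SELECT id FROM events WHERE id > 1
[2, 3, 4, 5, 6, 7]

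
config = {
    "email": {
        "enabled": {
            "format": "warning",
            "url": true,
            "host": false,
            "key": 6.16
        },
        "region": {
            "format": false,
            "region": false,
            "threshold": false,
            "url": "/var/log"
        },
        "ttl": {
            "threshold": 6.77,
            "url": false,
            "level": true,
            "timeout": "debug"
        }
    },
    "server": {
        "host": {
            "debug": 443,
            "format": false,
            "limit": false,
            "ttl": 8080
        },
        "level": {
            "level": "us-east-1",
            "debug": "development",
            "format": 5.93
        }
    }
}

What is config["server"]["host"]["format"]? False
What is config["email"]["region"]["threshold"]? False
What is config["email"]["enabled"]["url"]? True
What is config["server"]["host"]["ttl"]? 8080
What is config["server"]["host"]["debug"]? 443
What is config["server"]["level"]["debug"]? "development"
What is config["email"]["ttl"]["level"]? True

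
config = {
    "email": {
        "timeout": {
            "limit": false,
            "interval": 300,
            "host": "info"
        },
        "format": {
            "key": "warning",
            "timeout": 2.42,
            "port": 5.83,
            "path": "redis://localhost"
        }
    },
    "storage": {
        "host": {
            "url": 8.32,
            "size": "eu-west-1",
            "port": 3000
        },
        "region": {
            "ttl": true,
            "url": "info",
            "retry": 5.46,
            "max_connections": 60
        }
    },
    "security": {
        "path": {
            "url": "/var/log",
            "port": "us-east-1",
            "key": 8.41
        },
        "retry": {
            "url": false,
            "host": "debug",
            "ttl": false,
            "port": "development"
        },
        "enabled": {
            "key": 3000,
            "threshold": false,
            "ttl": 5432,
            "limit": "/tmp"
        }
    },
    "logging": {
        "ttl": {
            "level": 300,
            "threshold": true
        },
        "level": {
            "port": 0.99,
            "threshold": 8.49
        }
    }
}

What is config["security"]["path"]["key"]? 8.41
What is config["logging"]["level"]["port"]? 0.99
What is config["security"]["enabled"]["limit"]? "/tmp"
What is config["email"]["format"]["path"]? "redis://localhost"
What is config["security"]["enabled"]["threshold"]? False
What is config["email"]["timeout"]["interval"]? 300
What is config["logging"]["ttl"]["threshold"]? True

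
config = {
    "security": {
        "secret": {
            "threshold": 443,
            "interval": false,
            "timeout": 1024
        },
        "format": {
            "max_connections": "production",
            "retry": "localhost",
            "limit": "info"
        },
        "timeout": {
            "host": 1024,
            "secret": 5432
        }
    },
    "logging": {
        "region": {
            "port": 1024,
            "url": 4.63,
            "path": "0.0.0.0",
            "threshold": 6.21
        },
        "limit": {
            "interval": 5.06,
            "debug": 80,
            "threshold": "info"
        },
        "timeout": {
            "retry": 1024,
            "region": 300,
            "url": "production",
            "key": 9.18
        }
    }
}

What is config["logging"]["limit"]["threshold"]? "info"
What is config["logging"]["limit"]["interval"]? 5.06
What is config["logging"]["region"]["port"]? 1024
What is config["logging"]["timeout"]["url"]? "production"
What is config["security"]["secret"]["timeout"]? 1024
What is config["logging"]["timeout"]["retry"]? 1024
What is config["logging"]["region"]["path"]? "0.0.0.0"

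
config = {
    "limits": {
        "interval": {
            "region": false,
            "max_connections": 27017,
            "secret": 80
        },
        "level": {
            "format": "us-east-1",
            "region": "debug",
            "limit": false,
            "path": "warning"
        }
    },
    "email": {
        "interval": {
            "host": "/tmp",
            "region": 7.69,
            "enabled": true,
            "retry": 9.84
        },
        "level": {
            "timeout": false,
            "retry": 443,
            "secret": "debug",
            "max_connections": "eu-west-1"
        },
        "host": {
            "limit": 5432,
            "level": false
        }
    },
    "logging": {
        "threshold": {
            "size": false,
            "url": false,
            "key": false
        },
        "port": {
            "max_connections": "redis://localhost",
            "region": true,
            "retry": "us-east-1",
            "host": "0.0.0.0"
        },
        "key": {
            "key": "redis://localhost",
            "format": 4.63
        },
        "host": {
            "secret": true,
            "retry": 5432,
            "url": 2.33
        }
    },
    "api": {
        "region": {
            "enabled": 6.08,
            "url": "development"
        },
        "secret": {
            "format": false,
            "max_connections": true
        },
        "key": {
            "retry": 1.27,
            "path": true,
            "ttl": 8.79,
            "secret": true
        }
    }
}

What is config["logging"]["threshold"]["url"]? False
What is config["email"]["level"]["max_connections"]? "eu-west-1"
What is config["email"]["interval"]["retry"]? 9.84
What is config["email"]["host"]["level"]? False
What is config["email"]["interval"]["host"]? "/tmp"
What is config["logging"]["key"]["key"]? "redis://localhost"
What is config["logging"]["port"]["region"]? True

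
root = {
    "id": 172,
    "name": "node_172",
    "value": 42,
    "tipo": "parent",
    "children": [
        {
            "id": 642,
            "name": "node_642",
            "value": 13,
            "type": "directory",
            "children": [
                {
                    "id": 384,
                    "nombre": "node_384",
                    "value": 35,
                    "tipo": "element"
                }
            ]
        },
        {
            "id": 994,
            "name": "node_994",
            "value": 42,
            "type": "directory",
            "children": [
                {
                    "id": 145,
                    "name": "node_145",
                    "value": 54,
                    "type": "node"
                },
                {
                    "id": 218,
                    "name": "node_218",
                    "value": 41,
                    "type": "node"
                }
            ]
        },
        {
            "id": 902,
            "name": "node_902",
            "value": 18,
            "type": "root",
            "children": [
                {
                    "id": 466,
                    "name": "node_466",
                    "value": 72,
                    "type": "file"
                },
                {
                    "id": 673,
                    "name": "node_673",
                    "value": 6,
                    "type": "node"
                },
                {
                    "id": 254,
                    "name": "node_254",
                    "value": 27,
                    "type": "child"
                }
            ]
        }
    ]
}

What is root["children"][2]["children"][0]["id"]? 466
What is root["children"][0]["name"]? "node_642"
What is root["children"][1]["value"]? 42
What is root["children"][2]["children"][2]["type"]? "child"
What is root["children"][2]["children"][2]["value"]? 27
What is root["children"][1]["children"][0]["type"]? "node"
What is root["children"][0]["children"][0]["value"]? 35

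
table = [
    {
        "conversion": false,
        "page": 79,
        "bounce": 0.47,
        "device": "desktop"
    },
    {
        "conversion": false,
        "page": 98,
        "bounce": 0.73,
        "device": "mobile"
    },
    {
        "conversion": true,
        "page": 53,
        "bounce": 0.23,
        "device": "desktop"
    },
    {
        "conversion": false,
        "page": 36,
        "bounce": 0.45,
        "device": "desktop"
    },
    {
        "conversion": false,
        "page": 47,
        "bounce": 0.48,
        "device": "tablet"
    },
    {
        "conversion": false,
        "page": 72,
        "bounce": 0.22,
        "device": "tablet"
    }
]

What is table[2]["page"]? 53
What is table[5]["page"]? 72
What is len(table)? 6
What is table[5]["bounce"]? 0.22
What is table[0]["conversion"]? False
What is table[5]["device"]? "tablet"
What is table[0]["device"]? "desktop"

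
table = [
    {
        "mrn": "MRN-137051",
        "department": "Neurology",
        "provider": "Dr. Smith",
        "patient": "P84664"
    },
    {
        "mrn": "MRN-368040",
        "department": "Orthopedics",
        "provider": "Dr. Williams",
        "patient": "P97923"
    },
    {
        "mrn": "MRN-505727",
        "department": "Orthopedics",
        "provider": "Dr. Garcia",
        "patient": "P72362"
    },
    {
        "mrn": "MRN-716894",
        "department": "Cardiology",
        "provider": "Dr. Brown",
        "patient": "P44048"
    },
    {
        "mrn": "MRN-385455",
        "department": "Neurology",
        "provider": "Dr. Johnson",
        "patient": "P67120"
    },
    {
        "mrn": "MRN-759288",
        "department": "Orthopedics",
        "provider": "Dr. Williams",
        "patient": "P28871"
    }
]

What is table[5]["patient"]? "P28871"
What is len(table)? 6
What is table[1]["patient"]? "P97923"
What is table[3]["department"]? "Cardiology"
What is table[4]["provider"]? "Dr. Johnson"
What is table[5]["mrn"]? "MRN-759288"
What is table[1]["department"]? "Orthopedics"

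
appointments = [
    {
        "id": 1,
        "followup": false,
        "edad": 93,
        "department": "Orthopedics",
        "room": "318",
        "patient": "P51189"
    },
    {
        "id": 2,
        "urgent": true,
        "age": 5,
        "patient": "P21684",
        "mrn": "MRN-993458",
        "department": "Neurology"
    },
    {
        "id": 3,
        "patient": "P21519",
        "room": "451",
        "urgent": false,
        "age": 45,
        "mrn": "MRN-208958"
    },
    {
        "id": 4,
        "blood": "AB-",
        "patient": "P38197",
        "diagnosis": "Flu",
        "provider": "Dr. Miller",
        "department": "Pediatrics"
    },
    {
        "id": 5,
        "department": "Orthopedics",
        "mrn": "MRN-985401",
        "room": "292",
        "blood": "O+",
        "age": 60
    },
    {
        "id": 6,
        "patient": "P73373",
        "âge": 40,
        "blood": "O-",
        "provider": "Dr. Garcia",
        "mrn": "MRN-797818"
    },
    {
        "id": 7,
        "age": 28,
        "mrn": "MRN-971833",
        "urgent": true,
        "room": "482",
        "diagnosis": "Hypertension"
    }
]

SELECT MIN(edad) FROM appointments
93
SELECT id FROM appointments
[1, 2, 3, 4, 5, 6, 7]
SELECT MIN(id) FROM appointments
1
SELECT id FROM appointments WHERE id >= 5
[5, 6, 7]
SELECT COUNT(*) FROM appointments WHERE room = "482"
1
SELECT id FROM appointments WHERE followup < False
[]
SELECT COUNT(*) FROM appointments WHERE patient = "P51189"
1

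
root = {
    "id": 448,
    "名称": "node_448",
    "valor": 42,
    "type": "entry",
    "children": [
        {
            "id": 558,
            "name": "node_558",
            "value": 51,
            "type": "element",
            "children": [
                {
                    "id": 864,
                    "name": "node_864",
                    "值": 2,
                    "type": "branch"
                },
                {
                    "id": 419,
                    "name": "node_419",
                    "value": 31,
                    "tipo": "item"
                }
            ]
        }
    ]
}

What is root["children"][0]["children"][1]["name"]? "node_419"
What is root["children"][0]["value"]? 51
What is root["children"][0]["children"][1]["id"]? 419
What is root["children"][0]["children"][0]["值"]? 2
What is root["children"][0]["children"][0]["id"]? 864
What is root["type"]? "entry"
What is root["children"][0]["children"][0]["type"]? "branch"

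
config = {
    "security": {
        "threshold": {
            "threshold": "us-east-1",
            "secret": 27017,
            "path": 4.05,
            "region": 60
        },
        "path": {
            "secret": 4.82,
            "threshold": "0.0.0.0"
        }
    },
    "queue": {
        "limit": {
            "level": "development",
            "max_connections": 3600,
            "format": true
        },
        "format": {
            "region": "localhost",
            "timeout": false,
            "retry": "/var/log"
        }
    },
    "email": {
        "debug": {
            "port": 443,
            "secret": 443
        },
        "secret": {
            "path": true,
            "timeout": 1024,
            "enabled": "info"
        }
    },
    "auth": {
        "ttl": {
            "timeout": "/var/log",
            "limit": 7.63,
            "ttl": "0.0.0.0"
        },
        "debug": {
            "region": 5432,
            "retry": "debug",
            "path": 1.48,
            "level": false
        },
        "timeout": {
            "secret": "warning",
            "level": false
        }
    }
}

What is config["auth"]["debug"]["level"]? False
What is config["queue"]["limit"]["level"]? "development"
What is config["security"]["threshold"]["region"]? 60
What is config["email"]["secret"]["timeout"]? 1024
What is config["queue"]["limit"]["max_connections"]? 3600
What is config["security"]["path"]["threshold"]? "0.0.0.0"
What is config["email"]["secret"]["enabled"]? "info"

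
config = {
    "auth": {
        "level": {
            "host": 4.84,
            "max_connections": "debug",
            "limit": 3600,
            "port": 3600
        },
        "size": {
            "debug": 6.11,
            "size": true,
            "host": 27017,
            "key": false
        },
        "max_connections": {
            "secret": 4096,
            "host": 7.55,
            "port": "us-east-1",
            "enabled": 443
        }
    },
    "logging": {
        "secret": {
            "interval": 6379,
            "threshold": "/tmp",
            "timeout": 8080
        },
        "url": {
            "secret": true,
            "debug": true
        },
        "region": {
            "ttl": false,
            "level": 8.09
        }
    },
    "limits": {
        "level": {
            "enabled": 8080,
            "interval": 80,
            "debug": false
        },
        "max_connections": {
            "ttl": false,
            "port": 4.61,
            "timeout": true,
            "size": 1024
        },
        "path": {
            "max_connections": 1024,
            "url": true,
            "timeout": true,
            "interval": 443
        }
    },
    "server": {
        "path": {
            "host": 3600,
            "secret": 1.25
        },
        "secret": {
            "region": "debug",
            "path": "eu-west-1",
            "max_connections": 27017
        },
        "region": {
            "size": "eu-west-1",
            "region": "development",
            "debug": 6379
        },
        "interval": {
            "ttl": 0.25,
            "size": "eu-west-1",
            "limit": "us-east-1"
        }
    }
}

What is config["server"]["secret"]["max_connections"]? 27017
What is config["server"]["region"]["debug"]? 6379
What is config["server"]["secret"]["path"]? "eu-west-1"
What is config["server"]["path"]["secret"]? 1.25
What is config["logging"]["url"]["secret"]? True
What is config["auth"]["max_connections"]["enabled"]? 443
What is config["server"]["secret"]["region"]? "debug"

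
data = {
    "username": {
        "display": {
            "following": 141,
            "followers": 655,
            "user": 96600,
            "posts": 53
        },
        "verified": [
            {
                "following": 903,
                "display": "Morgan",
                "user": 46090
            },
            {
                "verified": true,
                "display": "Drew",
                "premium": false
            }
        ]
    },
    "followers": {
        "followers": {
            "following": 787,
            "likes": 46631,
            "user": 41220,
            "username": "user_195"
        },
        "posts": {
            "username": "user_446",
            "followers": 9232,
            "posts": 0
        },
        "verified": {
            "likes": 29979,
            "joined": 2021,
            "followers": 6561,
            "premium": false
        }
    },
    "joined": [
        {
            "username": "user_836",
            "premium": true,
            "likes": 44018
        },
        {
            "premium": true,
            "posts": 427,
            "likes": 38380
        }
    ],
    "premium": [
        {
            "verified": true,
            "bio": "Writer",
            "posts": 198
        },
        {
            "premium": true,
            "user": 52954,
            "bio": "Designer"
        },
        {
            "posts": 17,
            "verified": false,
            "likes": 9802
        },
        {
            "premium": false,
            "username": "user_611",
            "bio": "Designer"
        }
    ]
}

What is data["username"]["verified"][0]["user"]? 46090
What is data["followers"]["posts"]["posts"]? 0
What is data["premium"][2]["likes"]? 9802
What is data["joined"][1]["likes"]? 38380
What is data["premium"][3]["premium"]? False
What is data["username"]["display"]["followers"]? 655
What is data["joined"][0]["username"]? "user_836"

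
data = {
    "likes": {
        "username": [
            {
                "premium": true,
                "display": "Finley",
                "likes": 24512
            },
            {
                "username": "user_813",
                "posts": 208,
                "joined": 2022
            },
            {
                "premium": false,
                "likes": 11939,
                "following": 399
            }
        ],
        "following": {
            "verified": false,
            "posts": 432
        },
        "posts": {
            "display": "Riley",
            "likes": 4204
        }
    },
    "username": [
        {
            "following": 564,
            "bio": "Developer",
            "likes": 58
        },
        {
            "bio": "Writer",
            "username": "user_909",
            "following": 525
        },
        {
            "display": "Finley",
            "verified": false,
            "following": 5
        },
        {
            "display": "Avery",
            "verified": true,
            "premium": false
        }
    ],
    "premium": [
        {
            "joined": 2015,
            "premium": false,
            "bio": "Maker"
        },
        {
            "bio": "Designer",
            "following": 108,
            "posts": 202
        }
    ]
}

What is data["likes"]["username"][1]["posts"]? 208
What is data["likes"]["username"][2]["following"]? 399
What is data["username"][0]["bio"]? "Developer"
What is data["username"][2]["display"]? "Finley"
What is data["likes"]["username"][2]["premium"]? False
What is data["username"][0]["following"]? 564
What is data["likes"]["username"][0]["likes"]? 24512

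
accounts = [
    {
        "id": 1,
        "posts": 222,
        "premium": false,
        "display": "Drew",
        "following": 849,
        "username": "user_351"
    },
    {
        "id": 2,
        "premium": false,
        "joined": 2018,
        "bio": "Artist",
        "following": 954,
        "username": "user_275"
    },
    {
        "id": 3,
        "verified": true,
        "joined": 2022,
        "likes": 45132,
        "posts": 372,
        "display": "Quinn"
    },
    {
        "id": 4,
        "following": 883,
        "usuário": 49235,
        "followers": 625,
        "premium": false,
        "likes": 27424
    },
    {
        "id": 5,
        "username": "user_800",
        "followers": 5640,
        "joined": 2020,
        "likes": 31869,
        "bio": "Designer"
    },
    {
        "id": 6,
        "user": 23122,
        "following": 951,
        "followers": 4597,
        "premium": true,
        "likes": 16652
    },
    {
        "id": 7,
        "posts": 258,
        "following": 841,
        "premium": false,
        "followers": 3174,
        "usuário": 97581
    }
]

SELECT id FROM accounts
[1, 2, 3, 4, 5, 6, 7]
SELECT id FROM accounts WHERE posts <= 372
[1, 3, 7]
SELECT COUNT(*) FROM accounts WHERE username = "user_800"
1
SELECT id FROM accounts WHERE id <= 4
[1, 2, 3, 4]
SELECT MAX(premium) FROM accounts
True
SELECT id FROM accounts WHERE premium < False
[]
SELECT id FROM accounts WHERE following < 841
[]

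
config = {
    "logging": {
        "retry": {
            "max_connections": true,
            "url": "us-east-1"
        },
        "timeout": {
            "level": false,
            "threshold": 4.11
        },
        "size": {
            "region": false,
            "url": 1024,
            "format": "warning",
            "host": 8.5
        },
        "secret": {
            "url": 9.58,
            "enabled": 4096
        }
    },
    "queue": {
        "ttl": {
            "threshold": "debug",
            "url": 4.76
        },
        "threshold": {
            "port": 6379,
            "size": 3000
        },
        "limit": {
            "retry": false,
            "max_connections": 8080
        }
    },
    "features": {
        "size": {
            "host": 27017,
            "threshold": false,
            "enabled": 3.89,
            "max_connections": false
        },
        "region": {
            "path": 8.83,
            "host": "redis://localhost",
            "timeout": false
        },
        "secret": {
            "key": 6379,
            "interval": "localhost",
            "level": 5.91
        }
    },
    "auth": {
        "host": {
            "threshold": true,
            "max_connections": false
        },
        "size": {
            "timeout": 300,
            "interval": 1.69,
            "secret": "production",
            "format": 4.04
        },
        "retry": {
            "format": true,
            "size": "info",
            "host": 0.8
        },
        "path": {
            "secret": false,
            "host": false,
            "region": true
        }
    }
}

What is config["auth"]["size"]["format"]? 4.04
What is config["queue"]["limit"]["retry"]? False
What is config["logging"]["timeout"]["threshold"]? 4.11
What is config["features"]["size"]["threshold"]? False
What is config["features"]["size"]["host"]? 27017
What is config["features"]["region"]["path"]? 8.83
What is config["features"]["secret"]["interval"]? "localhost"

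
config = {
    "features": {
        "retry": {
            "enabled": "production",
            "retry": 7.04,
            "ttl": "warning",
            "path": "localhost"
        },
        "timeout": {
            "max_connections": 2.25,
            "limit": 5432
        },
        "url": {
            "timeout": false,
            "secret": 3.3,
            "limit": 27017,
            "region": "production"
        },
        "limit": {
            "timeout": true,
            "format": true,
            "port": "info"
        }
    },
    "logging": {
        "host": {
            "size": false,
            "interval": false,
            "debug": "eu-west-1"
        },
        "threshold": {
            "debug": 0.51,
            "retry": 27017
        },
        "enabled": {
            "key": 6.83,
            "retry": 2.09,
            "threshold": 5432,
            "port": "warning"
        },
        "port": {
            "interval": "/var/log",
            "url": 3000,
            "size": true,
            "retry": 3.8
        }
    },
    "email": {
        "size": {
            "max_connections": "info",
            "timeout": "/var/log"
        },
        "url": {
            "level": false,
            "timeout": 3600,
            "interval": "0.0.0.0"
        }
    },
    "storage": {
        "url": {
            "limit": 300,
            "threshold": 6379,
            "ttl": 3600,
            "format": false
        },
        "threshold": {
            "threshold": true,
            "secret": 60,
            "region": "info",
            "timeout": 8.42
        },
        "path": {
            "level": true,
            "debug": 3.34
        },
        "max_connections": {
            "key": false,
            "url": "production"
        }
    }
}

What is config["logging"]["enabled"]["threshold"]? 5432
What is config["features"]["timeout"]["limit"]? 5432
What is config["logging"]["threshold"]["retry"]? 27017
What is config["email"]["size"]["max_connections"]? "info"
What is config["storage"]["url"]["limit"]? 300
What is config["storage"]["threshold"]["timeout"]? 8.42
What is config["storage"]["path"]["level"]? True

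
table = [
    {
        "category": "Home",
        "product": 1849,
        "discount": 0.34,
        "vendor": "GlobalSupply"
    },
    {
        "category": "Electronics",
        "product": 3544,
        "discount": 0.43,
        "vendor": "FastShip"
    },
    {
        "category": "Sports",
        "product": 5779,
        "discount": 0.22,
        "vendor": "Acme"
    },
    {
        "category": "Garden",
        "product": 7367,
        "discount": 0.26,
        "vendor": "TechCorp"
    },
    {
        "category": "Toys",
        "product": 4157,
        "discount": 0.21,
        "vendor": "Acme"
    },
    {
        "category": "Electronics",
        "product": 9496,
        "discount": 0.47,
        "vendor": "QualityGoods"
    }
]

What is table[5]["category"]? "Electronics"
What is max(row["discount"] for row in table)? 0.47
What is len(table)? 6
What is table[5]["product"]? 9496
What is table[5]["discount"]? 0.47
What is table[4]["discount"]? 0.21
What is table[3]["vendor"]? "TechCorp"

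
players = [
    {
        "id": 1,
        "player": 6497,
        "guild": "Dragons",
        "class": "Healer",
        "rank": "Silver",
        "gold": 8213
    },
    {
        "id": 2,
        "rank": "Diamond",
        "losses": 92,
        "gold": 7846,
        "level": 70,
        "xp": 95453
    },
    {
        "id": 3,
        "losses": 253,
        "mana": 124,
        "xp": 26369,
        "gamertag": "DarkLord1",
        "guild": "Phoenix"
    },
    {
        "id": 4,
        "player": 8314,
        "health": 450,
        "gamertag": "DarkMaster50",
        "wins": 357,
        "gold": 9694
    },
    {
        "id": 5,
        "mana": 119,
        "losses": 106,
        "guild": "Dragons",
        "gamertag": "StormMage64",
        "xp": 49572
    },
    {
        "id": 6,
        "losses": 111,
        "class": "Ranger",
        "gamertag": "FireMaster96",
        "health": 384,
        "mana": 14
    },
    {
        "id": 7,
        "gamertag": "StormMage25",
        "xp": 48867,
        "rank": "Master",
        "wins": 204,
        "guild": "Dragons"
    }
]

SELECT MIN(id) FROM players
1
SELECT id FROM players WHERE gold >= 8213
[1, 4]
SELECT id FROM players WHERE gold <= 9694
[1, 2, 4]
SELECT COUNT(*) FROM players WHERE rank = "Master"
1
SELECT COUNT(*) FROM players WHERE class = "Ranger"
1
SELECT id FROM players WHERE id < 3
[1, 2]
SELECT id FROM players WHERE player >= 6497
[1, 4]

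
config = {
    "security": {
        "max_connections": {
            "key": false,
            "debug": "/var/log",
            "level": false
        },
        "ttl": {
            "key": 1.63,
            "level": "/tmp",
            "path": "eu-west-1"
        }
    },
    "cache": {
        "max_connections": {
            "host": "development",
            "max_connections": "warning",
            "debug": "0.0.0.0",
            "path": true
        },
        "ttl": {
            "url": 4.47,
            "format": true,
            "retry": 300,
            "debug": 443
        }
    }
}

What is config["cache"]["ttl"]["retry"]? 300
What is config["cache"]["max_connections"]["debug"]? "0.0.0.0"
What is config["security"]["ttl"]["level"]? "/tmp"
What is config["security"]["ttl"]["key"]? 1.63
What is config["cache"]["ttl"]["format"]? True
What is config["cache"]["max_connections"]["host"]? "development"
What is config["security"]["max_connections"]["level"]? False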